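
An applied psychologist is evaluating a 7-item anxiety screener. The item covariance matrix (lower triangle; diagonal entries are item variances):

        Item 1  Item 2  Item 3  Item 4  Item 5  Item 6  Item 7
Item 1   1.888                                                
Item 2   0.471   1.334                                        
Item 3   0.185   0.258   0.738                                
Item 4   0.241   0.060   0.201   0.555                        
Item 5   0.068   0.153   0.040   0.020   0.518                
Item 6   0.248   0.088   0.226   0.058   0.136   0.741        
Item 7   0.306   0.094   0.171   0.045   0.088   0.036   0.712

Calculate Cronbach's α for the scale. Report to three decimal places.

Cronbach's α = 0.579

Σσ²ᵢ = 1.888 + 1.334 + 0.738 + 0.555 + 0.518 + 0.741 + 0.712 = 6.486
Sum of the distinct covariances = 3.193
σ²_T = 6.486 + 2 × 3.193 = 12.872
α = (k/(k−1))·(1 − Σσ²ᵢ/σ²_T) = (7/6)·(1 − 6.486/12.872) = 0.579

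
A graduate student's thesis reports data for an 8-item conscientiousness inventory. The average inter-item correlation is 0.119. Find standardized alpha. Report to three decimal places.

α = 0.519

Standardized α = k·r̄ / (1 + (k−1)·r̄) = 8 × 0.119 / (1 + 7 × 0.119)
  = 0.9520 / 1.8330 = 0.519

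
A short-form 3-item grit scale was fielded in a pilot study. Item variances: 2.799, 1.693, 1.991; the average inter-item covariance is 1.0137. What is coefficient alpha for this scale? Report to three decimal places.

Σσᵢ² = 2.799 + 1.693 + 1.991 = 6.483
Sum of the 3 distinct covariances = 3 × 1.0137 = 3.0411
Var(T) = Σσᵢ² + 2·Σcov = 6.483 + 2 × 3.0411 = 12.5652
α = (3/2)·(1 − 6.483/12.5652) = 0.726

α = 0.726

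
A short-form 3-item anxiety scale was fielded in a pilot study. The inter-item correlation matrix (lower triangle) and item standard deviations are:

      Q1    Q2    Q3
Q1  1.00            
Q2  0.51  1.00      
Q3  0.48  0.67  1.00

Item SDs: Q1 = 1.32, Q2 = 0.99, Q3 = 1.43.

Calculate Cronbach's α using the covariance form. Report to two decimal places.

Cronbach's α = 0.77

Σσ²ᵢ = 1.32² + 0.99² + 1.43² = 4.7674
Covariances σ_ij = r_ij · s_i · s_j:
  σ(Q1,Q2) = 0.51 × 1.32 × 0.99 = 0.6665
  σ(Q1,Q3) = 0.48 × 1.32 × 1.43 = 0.9060
  σ(Q2,Q3) = 0.67 × 0.99 × 1.43 = 0.9485
σ²_T = Σσ²ᵢ + 2·Σσ_ij = 4.7674 + 2 × 2.5210 = 9.8094
α = (3/2)·(1 − 4.7674/9.8094) = 0.77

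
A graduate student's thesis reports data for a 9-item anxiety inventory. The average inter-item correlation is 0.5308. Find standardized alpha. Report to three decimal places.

standardized alpha = 0.911

Standardized α = k·r̄ / (1 + (k−1)·r̄) = 9 × 0.5308 / (1 + 8 × 0.5308)
  = 4.7772 / 5.2464 = 0.911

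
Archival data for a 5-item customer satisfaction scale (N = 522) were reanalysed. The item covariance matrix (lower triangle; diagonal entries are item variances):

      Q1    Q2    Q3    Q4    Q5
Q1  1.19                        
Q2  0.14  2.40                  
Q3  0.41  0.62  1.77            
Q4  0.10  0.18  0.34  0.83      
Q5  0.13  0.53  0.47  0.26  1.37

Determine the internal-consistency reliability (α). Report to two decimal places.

α = 0.57

ΣVar(i) = 1.19 + 2.40 + 1.77 + 0.83 + 1.37 = 7.56
Σ_{i<j} σ_ij = 3.18
Var(T) = 7.56 + 2 × 3.18 = 13.92
α = (k/(k−1))·(1 − ΣVar(i)/Var(T)) = (5/4)·(1 − 7.56/13.92) = 0.57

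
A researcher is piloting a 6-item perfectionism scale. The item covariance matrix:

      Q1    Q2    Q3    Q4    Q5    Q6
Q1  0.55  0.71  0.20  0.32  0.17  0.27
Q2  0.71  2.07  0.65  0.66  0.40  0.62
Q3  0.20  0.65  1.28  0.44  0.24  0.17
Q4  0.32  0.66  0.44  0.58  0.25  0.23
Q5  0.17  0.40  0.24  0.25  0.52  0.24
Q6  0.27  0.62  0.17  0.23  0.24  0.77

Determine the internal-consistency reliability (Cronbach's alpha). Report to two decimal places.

ΣVar(i) = 0.55 + 2.07 + 1.28 + 0.58 + 0.52 + 0.77 = 5.77
Sum of off-diagonal covariances = 5.57
σ²_total = 5.77 + 2 × 5.57 = 16.91
α = (k/(k−1))·(1 − ΣVar(i)/σ²_total) = (6/5)·(1 − 5.77/16.91) = 0.79

Cronbach's alpha = 0.79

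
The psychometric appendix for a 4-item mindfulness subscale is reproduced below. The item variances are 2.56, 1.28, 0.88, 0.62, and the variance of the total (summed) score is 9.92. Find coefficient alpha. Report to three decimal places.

coefficient alpha = 0.616

ΣVar(i) = 2.56 + 1.28 + 0.88 + 0.62 = 5.34
α = (k/(k−1))·(1 − ΣVar(i)/total variance) = (4/3)·(1 − 5.34/9.92) = 0.616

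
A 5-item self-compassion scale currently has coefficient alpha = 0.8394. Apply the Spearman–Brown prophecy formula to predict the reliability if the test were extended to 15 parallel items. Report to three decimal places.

Length factor m = 15/5 = 3.0000
α' = m·α / (1 + (m−1)·α)
   = 15/5 × 0.8394 / (1 + (15/5 − 1) × 0.8394)
   = 2.5182 / 2.6788 = 0.940

predicted reliability = 0.940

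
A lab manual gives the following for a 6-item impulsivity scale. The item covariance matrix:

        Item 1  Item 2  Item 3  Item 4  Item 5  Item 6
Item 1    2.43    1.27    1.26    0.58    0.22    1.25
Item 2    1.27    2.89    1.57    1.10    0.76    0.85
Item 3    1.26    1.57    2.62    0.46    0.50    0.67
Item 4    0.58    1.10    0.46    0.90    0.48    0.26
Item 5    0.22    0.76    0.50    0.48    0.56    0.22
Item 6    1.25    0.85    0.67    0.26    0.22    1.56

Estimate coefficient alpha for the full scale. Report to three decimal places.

ΣVar(i) = 2.43 + 2.89 + 2.62 + 0.90 + 0.56 + 1.56 = 10.96
Sum of the distinct covariances = 11.45
σ²_T = 10.96 + 2 × 11.45 = 33.86
α = (k/(k−1))·(1 − ΣVar(i)/σ²_T) = (6/5)·(1 − 10.96/33.86) = 0.812

α = 0.812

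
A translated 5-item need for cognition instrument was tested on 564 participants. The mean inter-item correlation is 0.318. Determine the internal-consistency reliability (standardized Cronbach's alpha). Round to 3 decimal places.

standardized Cronbach's alpha = 0.700

Standardized α = k·r̄ / (1 + (k−1)·r̄) = 5 × 0.318 / (1 + 4 × 0.318)
  = 1.5900 / 2.2720 = 0.700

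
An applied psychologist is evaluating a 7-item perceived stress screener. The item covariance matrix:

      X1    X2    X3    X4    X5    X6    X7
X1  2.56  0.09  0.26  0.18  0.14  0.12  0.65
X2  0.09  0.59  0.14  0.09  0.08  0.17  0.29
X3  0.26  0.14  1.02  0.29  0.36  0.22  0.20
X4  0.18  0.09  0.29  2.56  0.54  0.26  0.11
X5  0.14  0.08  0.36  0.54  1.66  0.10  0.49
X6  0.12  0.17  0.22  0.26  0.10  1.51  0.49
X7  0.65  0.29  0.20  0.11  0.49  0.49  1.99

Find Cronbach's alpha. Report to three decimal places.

α = 0.548

ΣVar(i) = 2.56 + 0.59 + 1.02 + 2.56 + 1.66 + 1.51 + 1.99 = 11.89
Σ_{i<j} σ_ij = 5.27
σ²_T = 11.89 + 2 × 5.27 = 22.43
α = (k/(k−1))·(1 − ΣVar(i)/σ²_T) = (7/6)·(1 − 11.89/22.43) = 0.548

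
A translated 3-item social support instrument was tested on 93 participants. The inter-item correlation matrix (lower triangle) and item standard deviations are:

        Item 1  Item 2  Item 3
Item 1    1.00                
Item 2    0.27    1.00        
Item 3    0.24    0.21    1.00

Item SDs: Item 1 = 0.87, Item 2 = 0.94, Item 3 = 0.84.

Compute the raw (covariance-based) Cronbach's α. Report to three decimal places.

Σσ²ᵢ = 0.87² + 0.94² + 0.84² = 2.3461
Covariances σ_ij = r_ij · s_i · s_j:
  σ(Item 1,Item 2) = 0.27 × 0.87 × 0.94 = 0.2208
  σ(Item 1,Item 3) = 0.24 × 0.87 × 0.84 = 0.1754
  σ(Item 2,Item 3) = 0.21 × 0.94 × 0.84 = 0.1658
σ²_T = Σσ²ᵢ + 2·Σσ_ij = 2.3461 + 2 × 0.5620 = 3.4701
α = (3/2)·(1 − 2.3461/3.4701) = 0.486

α = 0.486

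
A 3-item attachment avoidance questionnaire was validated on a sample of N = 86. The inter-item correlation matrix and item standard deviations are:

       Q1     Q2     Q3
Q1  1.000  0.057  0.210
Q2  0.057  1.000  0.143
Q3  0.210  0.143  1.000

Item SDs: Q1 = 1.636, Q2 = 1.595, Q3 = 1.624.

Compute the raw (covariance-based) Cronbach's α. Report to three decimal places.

Cronbach's α = 0.323

Σσ²ᵢ = 1.636² + 1.595² + 1.624² = 7.8579
Covariances σ_ij = r_ij · s_i · s_j:
  σ(Q1,Q2) = 0.057 × 1.636 × 1.595 = 0.1487
  σ(Q1,Q3) = 0.210 × 1.636 × 1.624 = 0.5579
  σ(Q2,Q3) = 0.143 × 1.595 × 1.624 = 0.3704
σ²_T = Σσ²ᵢ + 2·Σσ_ij = 7.8579 + 2 × 1.0770 = 10.0119
α = (3/2)·(1 − 7.8579/10.0119) = 0.323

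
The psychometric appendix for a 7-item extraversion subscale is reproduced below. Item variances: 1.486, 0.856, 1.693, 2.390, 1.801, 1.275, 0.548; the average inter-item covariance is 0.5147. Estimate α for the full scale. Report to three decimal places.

α = 0.796

ΣVar(i) = 1.486 + 0.856 + 1.693 + 2.390 + 1.801 + 1.275 + 0.548 = 10.049
Sum of the 21 distinct covariances = 21 × 0.5147 = 10.8087
Var(T) = ΣVar(i) + 2·Σcov = 10.049 + 2 × 10.8087 = 31.6664
α = (7/6)·(1 − 10.049/31.6664) = 0.796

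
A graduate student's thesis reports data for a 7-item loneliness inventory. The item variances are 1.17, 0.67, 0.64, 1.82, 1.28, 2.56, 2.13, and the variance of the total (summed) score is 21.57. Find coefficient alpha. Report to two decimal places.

coefficient alpha = 0.61

sum of item variances = 1.17 + 0.67 + 0.64 + 1.82 + 1.28 + 2.56 + 2.13 = 10.27
α = (k/(k−1))·(1 − sum of item variances/σ²_total) = (7/6)·(1 − 10.27/21.57) = 0.61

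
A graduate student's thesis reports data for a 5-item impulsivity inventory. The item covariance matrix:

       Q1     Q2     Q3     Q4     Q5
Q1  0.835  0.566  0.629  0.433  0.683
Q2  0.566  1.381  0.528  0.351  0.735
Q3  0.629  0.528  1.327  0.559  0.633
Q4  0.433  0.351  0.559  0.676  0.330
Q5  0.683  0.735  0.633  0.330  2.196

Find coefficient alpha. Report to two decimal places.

sum of item variances = 0.835 + 1.381 + 1.327 + 0.676 + 2.196 = 6.415
Σ_{i<j} σ_ij = 5.447
σ²_total = 6.415 + 2 × 5.447 = 17.309
α = (k/(k−1))·(1 − sum of item variances/σ²_total) = (5/4)·(1 − 6.415/17.309) = 0.79

coefficient alpha = 0.79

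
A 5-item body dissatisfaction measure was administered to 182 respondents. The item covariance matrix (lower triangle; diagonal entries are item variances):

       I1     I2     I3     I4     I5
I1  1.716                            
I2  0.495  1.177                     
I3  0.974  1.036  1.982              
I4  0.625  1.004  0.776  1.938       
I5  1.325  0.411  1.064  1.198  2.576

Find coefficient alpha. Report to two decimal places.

coefficient alpha = 0.82

Σσ²ᵢ = 1.716 + 1.177 + 1.982 + 1.938 + 2.576 = 9.389
Σ_{i<j} σ_ij = 8.908
σ²_T = 9.389 + 2 × 8.908 = 27.205
α = (k/(k−1))·(1 − Σσ²ᵢ/σ²_T) = (5/4)·(1 − 9.389/27.205) = 0.82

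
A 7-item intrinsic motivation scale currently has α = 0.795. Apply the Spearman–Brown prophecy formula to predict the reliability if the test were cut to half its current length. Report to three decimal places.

Length factor m = 1/2
α' = m·α / (1 − (1−m)·α)
   = 1/2 × 0.795 / (1 − (1 − 1/2) × 0.795)
   = 0.3975 / 0.6025 = 0.660

predicted reliability = 0.660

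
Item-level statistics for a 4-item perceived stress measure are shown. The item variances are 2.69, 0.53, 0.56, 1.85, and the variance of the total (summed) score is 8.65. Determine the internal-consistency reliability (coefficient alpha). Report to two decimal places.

coefficient alpha = 0.47

Σσ²ᵢ = 2.69 + 0.53 + 0.56 + 1.85 = 5.63
α = (k/(k−1))·(1 − Σσ²ᵢ/Var(T)) = (4/3)·(1 − 5.63/8.65) = 0.47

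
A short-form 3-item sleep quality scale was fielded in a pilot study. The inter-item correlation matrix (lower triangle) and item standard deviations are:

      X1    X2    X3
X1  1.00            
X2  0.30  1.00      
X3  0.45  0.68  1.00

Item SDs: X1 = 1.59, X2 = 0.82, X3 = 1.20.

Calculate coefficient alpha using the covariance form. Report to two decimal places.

α = 0.68

Σσ²ᵢ = 1.59² + 0.82² + 1.20² = 4.6405
Covariances σ_ij = r_ij · s_i · s_j:
  σ(X1,X2) = 0.30 × 1.59 × 0.82 = 0.3911
  σ(X1,X3) = 0.45 × 1.59 × 1.20 = 0.8586
  σ(X2,X3) = 0.68 × 0.82 × 1.20 = 0.6691
σ²_T = Σσ²ᵢ + 2·Σσ_ij = 4.6405 + 2 × 1.9188 = 8.4781
α = (3/2)·(1 − 4.6405/8.4781) = 0.68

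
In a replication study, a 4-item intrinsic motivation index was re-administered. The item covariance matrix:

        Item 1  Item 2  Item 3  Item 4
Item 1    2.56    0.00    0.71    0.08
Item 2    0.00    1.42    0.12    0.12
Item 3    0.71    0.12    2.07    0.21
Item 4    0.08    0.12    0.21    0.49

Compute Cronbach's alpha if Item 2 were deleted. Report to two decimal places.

Cronbach's alpha = 0.42

Remaining items: Item 1, Item 3, Item 4 (k = 3).
Σσᵢ² = 2.56 + 2.07 + 0.49 = 5.12
Var(T) = 5.12 + 2 × 1.00 = 7.12
α (item deleted) = (3/2)·(1 − 5.12/7.12) = 0.42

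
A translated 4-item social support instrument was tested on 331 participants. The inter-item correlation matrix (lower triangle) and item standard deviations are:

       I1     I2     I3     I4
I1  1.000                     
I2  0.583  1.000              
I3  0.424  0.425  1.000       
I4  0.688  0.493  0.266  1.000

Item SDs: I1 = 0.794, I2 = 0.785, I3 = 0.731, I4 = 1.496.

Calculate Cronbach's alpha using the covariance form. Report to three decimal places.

Cronbach's alpha = 0.744

Σσ²ᵢ = 0.794² + 0.785² + 0.731² + 1.496² = 4.0190
Covariances σ_ij = r_ij · s_i · s_j:
  σ(I1,I2) = 0.583 × 0.794 × 0.785 = 0.3634
  σ(I1,I3) = 0.424 × 0.794 × 0.731 = 0.2461
  σ(I1,I4) = 0.688 × 0.794 × 1.496 = 0.8172
  σ(I2,I3) = 0.425 × 0.785 × 0.731 = 0.2439
  σ(I2,I4) = 0.493 × 0.785 × 1.496 = 0.5790
  σ(I3,I4) = 0.266 × 0.731 × 1.496 = 0.2909
σ²_T = Σσ²ᵢ + 2·Σσ_ij = 4.0190 + 2 × 2.5405 = 9.1000
α = (4/3)·(1 − 4.0190/9.1000) = 0.744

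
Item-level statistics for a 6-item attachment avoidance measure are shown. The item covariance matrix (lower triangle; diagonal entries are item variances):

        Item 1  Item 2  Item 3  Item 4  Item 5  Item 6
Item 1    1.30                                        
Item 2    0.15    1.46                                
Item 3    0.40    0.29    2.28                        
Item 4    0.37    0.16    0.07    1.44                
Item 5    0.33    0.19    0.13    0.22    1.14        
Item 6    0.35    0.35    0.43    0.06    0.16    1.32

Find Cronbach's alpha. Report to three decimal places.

Σσᵢ² = 1.30 + 1.46 + 2.28 + 1.44 + 1.14 + 1.32 = 8.94
Sum of the distinct covariances = 3.66
total variance = 8.94 + 2 × 3.66 = 16.26
α = (k/(k−1))·(1 − Σσᵢ²/total variance) = (6/5)·(1 − 8.94/16.26) = 0.540

Cronbach's alpha = 0.540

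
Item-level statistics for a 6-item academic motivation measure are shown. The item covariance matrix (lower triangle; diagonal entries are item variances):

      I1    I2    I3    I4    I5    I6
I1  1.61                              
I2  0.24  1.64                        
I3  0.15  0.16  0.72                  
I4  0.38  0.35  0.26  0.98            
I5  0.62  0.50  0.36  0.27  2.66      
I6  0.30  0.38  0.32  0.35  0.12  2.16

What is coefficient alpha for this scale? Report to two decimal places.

coefficient alpha = 0.59

Σσᵢ² = 1.61 + 1.64 + 0.72 + 0.98 + 2.66 + 2.16 = 9.77
Sum of off-diagonal covariances = 4.76
Var(T) = 9.77 + 2 × 4.76 = 19.29
α = (k/(k−1))·(1 − Σσᵢ²/Var(T)) = (6/5)·(1 − 9.77/19.29) = 0.59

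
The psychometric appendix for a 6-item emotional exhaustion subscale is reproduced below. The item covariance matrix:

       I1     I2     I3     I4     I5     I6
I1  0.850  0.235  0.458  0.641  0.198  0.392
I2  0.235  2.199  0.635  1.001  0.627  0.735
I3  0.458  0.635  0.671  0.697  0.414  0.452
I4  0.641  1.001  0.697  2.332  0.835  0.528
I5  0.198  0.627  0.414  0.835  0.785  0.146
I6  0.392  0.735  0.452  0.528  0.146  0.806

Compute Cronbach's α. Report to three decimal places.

sum of item variances = 0.850 + 2.199 + 0.671 + 2.332 + 0.785 + 0.806 = 7.643
Σ_{i<j} σ_ij = 7.994
Var(T) = 7.643 + 2 × 7.994 = 23.631
α = (k/(k−1))·(1 − sum of item variances/Var(T)) = (6/5)·(1 − 7.643/23.631) = 0.812

α = 0.812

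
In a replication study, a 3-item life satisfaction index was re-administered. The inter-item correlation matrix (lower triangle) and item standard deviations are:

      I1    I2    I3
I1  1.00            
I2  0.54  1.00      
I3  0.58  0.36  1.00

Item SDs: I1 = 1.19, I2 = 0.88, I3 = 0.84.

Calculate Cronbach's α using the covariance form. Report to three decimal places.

Σσ²ᵢ = 1.19² + 0.88² + 0.84² = 2.8961
Covariances σ_ij = r_ij · s_i · s_j:
  σ(I1,I2) = 0.54 × 1.19 × 0.88 = 0.5655
  σ(I1,I3) = 0.58 × 1.19 × 0.84 = 0.5798
  σ(I2,I3) = 0.36 × 0.88 × 0.84 = 0.2661
σ²_T = Σσ²ᵢ + 2·Σσ_ij = 2.8961 + 2 × 1.4114 = 5.7189
α = (3/2)·(1 − 2.8961/5.7189) = 0.740

Cronbach's α = 0.740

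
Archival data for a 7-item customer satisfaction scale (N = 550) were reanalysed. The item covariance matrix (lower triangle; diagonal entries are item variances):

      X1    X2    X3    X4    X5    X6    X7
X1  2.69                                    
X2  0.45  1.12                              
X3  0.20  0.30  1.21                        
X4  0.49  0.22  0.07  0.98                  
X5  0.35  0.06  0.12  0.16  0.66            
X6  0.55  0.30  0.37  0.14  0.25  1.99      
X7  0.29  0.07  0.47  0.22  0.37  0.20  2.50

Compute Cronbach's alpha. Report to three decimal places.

sum of item variances = 2.69 + 1.12 + 1.21 + 0.98 + 0.66 + 1.99 + 2.50 = 11.15
Sum of off-diagonal covariances = 5.65
total variance = 11.15 + 2 × 5.65 = 22.45
α = (k/(k−1))·(1 − sum of item variances/total variance) = (7/6)·(1 − 11.15/22.45) = 0.587

Cronbach's alpha = 0.587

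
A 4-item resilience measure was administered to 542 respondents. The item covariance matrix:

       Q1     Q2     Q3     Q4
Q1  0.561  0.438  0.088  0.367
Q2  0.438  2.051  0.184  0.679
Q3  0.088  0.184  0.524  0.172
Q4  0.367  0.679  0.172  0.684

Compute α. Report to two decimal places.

α = 0.67

Σσᵢ² = 0.561 + 2.051 + 0.524 + 0.684 = 3.820
Sum of off-diagonal covariances = 1.928
total variance = 3.820 + 2 × 1.928 = 7.676
α = (k/(k−1))·(1 − Σσᵢ²/total variance) = (4/3)·(1 − 3.820/7.676) = 0.67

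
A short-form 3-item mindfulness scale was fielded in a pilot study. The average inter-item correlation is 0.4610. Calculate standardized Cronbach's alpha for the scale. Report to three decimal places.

α = 0.720

Standardized α = k·r̄ / (1 + (k−1)·r̄) = 3 × 0.4610 / (1 + 2 × 0.4610)
  = 1.3830 / 1.9220 = 0.720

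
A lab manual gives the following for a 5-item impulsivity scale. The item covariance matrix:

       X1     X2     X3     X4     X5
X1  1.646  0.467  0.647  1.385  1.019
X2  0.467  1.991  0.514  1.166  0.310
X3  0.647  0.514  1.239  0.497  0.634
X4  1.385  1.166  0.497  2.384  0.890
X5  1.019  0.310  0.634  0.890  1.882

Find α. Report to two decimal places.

α = 0.78

Σσᵢ² = 1.646 + 1.991 + 1.239 + 2.384 + 1.882 = 9.142
Sum of the distinct covariances = 7.529
σ²_T = 9.142 + 2 × 7.529 = 24.200
α = (k/(k−1))·(1 − Σσᵢ²/σ²_T) = (5/4)·(1 − 9.142/24.200) = 0.78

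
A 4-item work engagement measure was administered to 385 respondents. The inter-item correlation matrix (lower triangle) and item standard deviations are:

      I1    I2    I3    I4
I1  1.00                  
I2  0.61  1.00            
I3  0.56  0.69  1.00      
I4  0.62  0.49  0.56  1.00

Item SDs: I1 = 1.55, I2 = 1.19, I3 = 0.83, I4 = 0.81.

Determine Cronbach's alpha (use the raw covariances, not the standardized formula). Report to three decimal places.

Σσ²ᵢ = 1.55² + 1.19² + 0.83² + 0.81² = 5.1636
Covariances σ_ij = r_ij · s_i · s_j:
  σ(I1,I2) = 0.61 × 1.55 × 1.19 = 1.1251
  σ(I1,I3) = 0.56 × 1.55 × 0.83 = 0.7204
  σ(I1,I4) = 0.62 × 1.55 × 0.81 = 0.7784
  σ(I2,I3) = 0.69 × 1.19 × 0.83 = 0.6815
  σ(I2,I4) = 0.49 × 1.19 × 0.81 = 0.4723
  σ(I3,I4) = 0.56 × 0.83 × 0.81 = 0.3765
σ²_T = Σσ²ᵢ + 2·Σσ_ij = 5.1636 + 2 × 4.1542 = 13.4720
α = (4/3)·(1 − 5.1636/13.4720) = 0.822

Cronbach's alpha = 0.822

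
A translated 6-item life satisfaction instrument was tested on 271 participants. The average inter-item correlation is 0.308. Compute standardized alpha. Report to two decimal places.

Standardized α = k·r̄ / (1 + (k−1)·r̄) = 6 × 0.308 / (1 + 5 × 0.308)
  = 1.8480 / 2.5400 = 0.73

standardized alpha = 0.73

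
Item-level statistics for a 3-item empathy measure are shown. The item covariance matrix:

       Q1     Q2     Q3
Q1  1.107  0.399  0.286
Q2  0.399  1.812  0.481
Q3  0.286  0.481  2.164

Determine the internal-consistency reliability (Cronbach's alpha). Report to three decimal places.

Cronbach's alpha = 0.472

Σσᵢ² = 1.107 + 1.812 + 2.164 = 5.083
Sum of off-diagonal covariances = 1.166
σ²_T = 5.083 + 2 × 1.166 = 7.415
α = (k/(k−1))·(1 − Σσᵢ²/σ²_T) = (3/2)·(1 − 5.083/7.415) = 0.472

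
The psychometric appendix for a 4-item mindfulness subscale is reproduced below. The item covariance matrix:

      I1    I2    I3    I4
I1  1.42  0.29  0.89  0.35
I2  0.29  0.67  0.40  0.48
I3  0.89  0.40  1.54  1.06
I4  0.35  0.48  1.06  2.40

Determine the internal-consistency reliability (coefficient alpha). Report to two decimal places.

α = 0.71

ΣVar(i) = 1.42 + 0.67 + 1.54 + 2.40 = 6.03
Σ_{i<j} σ_ij = 3.47
Var(T) = 6.03 + 2 × 3.47 = 12.97
α = (k/(k−1))·(1 − ΣVar(i)/Var(T)) = (4/3)·(1 − 6.03/12.97) = 0.71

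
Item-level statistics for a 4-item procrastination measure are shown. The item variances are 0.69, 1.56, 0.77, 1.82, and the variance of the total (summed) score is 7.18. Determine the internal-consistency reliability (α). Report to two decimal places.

α = 0.43

Σσ²ᵢ = 0.69 + 1.56 + 0.77 + 1.82 = 4.84
α = (k/(k−1))·(1 − Σσ²ᵢ/Var(T)) = (4/3)·(1 − 4.84/7.18) = 0.43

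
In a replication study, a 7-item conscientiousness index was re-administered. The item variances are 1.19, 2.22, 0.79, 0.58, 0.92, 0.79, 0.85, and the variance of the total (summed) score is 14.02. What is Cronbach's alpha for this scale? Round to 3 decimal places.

Cronbach's alpha = 0.556

Σσ²ᵢ = 1.19 + 2.22 + 0.79 + 0.58 + 0.92 + 0.79 + 0.85 = 7.34
α = (k/(k−1))·(1 − Σσ²ᵢ/Var(T)) = (7/6)·(1 − 7.34/14.02) = 0.556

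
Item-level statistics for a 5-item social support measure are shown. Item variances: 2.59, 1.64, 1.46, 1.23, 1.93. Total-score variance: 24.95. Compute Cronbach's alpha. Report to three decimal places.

α = 0.807

ΣVar(i) = 2.59 + 1.64 + 1.46 + 1.23 + 1.93 = 8.85
α = (k/(k−1))·(1 − ΣVar(i)/total variance) = (5/4)·(1 − 8.85/24.95) = 0.807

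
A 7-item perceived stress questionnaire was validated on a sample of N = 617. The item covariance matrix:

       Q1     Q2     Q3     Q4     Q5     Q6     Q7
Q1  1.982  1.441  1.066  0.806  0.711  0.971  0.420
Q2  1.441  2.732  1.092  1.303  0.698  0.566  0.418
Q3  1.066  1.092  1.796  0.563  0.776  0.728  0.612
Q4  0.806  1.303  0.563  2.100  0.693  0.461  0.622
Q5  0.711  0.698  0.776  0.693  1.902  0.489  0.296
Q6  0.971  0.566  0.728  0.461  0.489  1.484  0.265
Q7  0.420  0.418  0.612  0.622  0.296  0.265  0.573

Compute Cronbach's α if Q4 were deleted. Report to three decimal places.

Remaining items: Q1, Q2, Q3, Q5, Q6, Q7 (k = 6).
Σσᵢ² = 1.982 + 2.732 + 1.796 + 1.902 + 1.484 + 0.573 = 10.469
Var(T) = 10.469 + 2 × 10.549 = 31.567
α (item deleted) = (6/5)·(1 − 10.469/31.567) = 0.802

α = 0.802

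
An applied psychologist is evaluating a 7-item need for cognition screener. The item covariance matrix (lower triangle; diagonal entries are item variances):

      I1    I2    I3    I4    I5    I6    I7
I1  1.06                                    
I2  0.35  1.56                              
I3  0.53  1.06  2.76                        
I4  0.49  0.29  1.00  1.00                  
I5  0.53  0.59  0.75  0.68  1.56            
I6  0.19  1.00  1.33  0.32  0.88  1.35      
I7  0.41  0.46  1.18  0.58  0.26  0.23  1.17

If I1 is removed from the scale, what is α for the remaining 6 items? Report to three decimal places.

α = 0.832

Remaining items: I2, I3, I4, I5, I6, I7 (k = 6).
ΣVar(i) = 1.56 + 2.76 + 1.00 + 1.56 + 1.35 + 1.17 = 9.40
σ²_T = 9.40 + 2 × 10.61 = 30.62
α (item deleted) = (6/5)·(1 − 9.40/30.62) = 0.832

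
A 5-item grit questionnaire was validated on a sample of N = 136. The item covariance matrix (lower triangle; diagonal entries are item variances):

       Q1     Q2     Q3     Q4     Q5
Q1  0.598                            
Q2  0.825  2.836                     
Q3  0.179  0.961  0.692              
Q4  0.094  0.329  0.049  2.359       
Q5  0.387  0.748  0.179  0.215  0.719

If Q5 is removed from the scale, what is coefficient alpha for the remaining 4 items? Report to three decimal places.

α = 0.572

Remaining items: Q1, Q2, Q3, Q4 (k = 4).
sum of item variances = 0.598 + 2.836 + 0.692 + 2.359 = 6.485
Var(T) = 6.485 + 2 × 2.437 = 11.359
α (item deleted) = (4/3)·(1 − 6.485/11.359) = 0.572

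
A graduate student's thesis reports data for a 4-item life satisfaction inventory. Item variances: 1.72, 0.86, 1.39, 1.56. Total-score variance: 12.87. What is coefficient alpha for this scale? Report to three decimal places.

ΣVar(i) = 1.72 + 0.86 + 1.39 + 1.56 = 5.53
α = (k/(k−1))·(1 − ΣVar(i)/total variance) = (4/3)·(1 − 5.53/12.87) = 0.760

coefficient alpha = 0.760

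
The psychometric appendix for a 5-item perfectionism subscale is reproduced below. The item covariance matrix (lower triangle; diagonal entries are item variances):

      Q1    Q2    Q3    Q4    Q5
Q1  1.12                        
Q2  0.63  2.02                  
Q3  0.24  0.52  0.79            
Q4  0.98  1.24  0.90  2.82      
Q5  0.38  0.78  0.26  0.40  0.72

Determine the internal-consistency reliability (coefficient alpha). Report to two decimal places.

sum of item variances = 1.12 + 2.02 + 0.79 + 2.82 + 0.72 = 7.47
Sum of off-diagonal covariances = 6.33
σ²_total = 7.47 + 2 × 6.33 = 20.13
α = (k/(k−1))·(1 − sum of item variances/σ²_total) = (5/4)·(1 − 7.47/20.13) = 0.79

coefficient alpha = 0.79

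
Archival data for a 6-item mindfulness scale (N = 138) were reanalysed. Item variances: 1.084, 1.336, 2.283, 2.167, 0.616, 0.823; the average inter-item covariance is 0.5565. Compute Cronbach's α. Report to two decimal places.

Σσ²ᵢ = 1.084 + 1.336 + 2.283 + 2.167 + 0.616 + 0.823 = 8.309
Sum of the 15 distinct covariances = 15 × 0.5565 = 8.3475
σ²_total = Σσ²ᵢ + 2·Σcov = 8.309 + 2 × 8.3475 = 25.0040
α = (6/5)·(1 − 8.309/25.0040) = 0.80

α = 0.80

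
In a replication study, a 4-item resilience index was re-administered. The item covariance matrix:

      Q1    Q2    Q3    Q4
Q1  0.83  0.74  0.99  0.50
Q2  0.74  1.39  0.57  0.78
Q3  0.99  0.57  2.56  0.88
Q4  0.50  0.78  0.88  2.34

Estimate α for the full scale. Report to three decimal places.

α = 0.741

Σσᵢ² = 0.83 + 1.39 + 2.56 + 2.34 = 7.12
Sum of the distinct covariances = 4.46
Var(T) = 7.12 + 2 × 4.46 = 16.04
α = (k/(k−1))·(1 − Σσᵢ²/Var(T)) = (4/3)·(1 − 7.12/16.04) = 0.741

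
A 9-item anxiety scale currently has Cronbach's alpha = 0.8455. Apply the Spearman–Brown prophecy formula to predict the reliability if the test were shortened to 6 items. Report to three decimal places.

predicted reliability = 0.785

Length factor m = 6/9 = 0.6667
α' = m·α / (1 − (1−m)·α)
   = 6/9 × 0.8455 / (1 − (1 − 6/9) × 0.8455)
   = 0.5637 / 0.7182 = 0.785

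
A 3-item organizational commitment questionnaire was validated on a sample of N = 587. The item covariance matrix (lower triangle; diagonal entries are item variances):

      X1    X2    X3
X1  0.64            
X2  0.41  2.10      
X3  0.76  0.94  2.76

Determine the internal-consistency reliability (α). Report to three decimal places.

sum of item variances = 0.64 + 2.10 + 2.76 = 5.50
Sum of the distinct covariances = 2.11
total variance = 5.50 + 2 × 2.11 = 9.72
α = (k/(k−1))·(1 − sum of item variances/total variance) = (3/2)·(1 − 5.50/9.72) = 0.651

α = 0.651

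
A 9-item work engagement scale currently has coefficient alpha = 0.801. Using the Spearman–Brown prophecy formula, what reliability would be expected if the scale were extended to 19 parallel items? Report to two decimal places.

predicted reliability = 0.89

Length factor m = 19/9 = 2.1111
α' = m·α / (1 + (m−1)·α)
   = 19/9 × 0.801 / (1 + (19/9 − 1) × 0.801)
   = 1.6910 / 1.8900 = 0.89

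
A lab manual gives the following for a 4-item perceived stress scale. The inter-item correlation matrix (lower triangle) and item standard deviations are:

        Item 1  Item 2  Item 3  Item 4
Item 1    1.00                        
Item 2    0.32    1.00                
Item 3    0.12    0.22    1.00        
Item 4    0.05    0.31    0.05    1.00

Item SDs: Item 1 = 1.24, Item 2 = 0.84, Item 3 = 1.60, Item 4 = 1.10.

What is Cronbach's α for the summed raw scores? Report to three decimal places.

Cronbach's α = 0.405

Σσ²ᵢ = 1.24² + 0.84² + 1.60² + 1.10² = 6.0132
Covariances σ_ij = r_ij · s_i · s_j:
  σ(Item 1,Item 2) = 0.32 × 1.24 × 0.84 = 0.3333
  σ(Item 1,Item 3) = 0.12 × 1.24 × 1.60 = 0.2381
  σ(Item 1,Item 4) = 0.05 × 1.24 × 1.10 = 0.0682
  σ(Item 2,Item 3) = 0.22 × 0.84 × 1.60 = 0.2957
  σ(Item 2,Item 4) = 0.31 × 0.84 × 1.10 = 0.2864
  σ(Item 3,Item 4) = 0.05 × 1.60 × 1.10 = 0.0880
σ²_T = Σσ²ᵢ + 2·Σσ_ij = 6.0132 + 2 × 1.3097 = 8.6326
α = (4/3)·(1 − 6.0132/8.6326) = 0.405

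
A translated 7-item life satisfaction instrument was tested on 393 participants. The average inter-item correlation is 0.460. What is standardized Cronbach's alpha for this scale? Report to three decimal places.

Standardized α = k·r̄ / (1 + (k−1)·r̄) = 7 × 0.460 / (1 + 6 × 0.460)
  = 3.2200 / 3.7600 = 0.856

standardized Cronbach's alpha = 0.856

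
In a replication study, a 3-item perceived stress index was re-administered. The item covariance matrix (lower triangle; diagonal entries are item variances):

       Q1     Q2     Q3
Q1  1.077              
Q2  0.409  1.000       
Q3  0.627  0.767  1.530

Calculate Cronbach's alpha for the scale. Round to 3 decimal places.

Σσ²ᵢ = 1.077 + 1.000 + 1.530 = 3.607
Sum of the distinct covariances = 1.803
Var(T) = 3.607 + 2 × 1.803 = 7.213
α = (k/(k−1))·(1 − Σσ²ᵢ/Var(T)) = (3/2)·(1 − 3.607/7.213) = 0.750

α = 0.750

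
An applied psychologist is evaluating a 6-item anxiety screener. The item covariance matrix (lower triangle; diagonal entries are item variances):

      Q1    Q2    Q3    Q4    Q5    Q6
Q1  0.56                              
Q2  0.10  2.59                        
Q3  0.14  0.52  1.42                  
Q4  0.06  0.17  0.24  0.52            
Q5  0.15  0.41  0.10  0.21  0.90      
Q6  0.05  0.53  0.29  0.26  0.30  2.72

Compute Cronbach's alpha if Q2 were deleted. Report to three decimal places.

α = 0.463

Remaining items: Q1, Q3, Q4, Q5, Q6 (k = 5).
Σσᵢ² = 0.56 + 1.42 + 0.52 + 0.90 + 2.72 = 6.12
σ²_total = 6.12 + 2 × 1.80 = 9.72
α (item deleted) = (5/4)·(1 − 6.12/9.72) = 0.463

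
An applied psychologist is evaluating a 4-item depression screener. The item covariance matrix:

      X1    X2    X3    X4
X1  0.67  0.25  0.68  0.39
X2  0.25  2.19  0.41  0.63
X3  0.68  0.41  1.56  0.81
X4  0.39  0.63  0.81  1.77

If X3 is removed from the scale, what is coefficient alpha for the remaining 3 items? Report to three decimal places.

α = 0.531

Remaining items: X1, X2, X4 (k = 3).
ΣVar(i) = 0.67 + 2.19 + 1.77 = 4.63
Var(T) = 4.63 + 2 × 1.27 = 7.17
α (item deleted) = (3/2)·(1 − 4.63/7.17) = 0.531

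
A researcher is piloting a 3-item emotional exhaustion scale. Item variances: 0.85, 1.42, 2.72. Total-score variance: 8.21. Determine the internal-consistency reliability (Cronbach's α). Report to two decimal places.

Cronbach's α = 0.59

Σσᵢ² = 0.85 + 1.42 + 2.72 = 4.99
α = (k/(k−1))·(1 − Σσᵢ²/σ²_total) = (3/2)·(1 − 4.99/8.21) = 0.59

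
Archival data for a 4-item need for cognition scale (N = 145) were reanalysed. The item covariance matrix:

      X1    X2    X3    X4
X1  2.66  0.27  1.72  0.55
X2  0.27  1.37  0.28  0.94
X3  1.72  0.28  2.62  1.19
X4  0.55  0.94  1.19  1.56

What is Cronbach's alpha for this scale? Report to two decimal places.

α = 0.73

sum of item variances = 2.66 + 1.37 + 2.62 + 1.56 = 8.21
Sum of the distinct covariances = 4.95
σ²_total = 8.21 + 2 × 4.95 = 18.11
α = (k/(k−1))·(1 − sum of item variances/σ²_total) = (4/3)·(1 − 8.21/18.11) = 0.73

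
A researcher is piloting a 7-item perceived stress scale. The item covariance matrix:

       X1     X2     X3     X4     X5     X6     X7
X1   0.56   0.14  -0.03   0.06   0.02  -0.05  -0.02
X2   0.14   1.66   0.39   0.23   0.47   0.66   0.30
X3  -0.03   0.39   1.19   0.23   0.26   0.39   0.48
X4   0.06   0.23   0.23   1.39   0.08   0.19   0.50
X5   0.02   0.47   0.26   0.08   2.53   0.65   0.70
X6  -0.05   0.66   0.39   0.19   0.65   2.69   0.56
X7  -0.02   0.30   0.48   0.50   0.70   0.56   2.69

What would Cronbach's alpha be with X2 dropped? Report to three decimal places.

Remaining items: X1, X3, X4, X5, X6, X7 (k = 6).
Σσ²ᵢ = 0.56 + 1.19 + 1.39 + 2.53 + 2.69 + 2.69 = 11.05
σ²_total = 11.05 + 2 × 4.02 = 19.09
α (item deleted) = (6/5)·(1 − 11.05/19.09) = 0.505

Cronbach's alpha = 0.505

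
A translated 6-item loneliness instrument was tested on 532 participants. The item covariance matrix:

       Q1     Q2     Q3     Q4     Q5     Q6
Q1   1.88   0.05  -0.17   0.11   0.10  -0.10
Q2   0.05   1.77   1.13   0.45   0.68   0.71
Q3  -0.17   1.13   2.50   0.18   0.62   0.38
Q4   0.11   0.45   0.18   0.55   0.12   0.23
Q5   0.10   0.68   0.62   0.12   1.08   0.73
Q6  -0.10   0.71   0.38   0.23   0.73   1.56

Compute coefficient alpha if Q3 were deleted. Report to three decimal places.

Remaining items: Q1, Q2, Q4, Q5, Q6 (k = 5).
Σσᵢ² = 1.88 + 1.77 + 0.55 + 1.08 + 1.56 = 6.84
total variance = 6.84 + 2 × 3.08 = 13.00
α (item deleted) = (5/4)·(1 − 6.84/13.00) = 0.592

coefficient alpha = 0.592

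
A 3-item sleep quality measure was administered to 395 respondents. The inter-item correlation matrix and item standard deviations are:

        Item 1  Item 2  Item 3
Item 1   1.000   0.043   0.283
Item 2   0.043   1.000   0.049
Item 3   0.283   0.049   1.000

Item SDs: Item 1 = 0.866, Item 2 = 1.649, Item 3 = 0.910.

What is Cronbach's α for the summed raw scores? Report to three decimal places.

Σσ²ᵢ = 0.866² + 1.649² + 0.910² = 4.2973
Covariances σ_ij = r_ij · s_i · s_j:
  σ(Item 1,Item 2) = 0.043 × 0.866 × 1.649 = 0.0614
  σ(Item 1,Item 3) = 0.283 × 0.866 × 0.910 = 0.2230
  σ(Item 2,Item 3) = 0.049 × 1.649 × 0.910 = 0.0735
σ²_T = Σσ²ᵢ + 2·Σσ_ij = 4.2973 + 2 × 0.3579 = 5.0131
α = (3/2)·(1 − 4.2973/5.0131) = 0.214

α = 0.214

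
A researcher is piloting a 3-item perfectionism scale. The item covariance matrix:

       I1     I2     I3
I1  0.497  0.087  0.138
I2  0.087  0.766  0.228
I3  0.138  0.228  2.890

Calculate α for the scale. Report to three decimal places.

α = 0.269

ΣVar(i) = 0.497 + 0.766 + 2.890 = 4.153
Sum of off-diagonal covariances = 0.453
Var(T) = 4.153 + 2 × 0.453 = 5.059
α = (k/(k−1))·(1 − ΣVar(i)/Var(T)) = (3/2)·(1 − 4.153/5.059) = 0.269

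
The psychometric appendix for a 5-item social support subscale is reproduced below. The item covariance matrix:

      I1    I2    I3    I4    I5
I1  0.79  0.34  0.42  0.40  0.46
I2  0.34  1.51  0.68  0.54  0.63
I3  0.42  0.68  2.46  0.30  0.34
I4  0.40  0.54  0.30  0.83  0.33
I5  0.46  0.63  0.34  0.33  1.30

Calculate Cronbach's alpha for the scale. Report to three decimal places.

Cronbach's alpha = 0.704

Σσᵢ² = 0.79 + 1.51 + 2.46 + 0.83 + 1.30 = 6.89
Sum of the distinct covariances = 4.44
σ²_total = 6.89 + 2 × 4.44 = 15.77
α = (k/(k−1))·(1 − Σσᵢ²/σ²_total) = (5/4)·(1 − 6.89/15.77) = 0.704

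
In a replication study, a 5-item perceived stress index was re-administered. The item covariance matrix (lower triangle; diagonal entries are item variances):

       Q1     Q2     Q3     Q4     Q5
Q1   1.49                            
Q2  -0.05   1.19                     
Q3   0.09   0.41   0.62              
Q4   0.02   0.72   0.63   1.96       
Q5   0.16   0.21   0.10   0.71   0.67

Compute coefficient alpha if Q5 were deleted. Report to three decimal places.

Remaining items: Q1, Q2, Q3, Q4 (k = 4).
Σσ²ᵢ = 1.49 + 1.19 + 0.62 + 1.96 = 5.26
total variance = 5.26 + 2 × 1.82 = 8.90
α (item deleted) = (4/3)·(1 − 5.26/8.90) = 0.545

α = 0.545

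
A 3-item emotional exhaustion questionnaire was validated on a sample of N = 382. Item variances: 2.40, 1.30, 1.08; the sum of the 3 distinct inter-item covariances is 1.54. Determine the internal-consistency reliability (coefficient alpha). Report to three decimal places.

α = 0.588

Σσ²ᵢ = 2.40 + 1.30 + 1.08 = 4.78
Sum of distinct covariances = 1.54
Var(T) = Σσ²ᵢ + 2·Σcov = 4.78 + 2 × 1.54 = 7.86
α = (3/2)·(1 − 4.78/7.86) = 0.588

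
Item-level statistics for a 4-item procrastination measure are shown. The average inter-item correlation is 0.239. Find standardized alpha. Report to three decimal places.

standardized alpha = 0.557

Standardized α = k·r̄ / (1 + (k−1)·r̄) = 4 × 0.239 / (1 + 3 × 0.239)
  = 0.9560 / 1.7170 = 0.557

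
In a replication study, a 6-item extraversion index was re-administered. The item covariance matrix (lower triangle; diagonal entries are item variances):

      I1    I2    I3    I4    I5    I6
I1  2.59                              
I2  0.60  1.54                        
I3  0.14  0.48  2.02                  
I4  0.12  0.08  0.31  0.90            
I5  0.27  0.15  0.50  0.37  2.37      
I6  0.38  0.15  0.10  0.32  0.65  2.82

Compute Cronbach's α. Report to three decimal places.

ΣVar(i) = 2.59 + 1.54 + 2.02 + 0.90 + 2.37 + 2.82 = 12.24
Sum of off-diagonal covariances = 4.62
Var(T) = 12.24 + 2 × 4.62 = 21.48
α = (k/(k−1))·(1 − ΣVar(i)/Var(T)) = (6/5)·(1 − 12.24/21.48) = 0.516

Cronbach's α = 0.516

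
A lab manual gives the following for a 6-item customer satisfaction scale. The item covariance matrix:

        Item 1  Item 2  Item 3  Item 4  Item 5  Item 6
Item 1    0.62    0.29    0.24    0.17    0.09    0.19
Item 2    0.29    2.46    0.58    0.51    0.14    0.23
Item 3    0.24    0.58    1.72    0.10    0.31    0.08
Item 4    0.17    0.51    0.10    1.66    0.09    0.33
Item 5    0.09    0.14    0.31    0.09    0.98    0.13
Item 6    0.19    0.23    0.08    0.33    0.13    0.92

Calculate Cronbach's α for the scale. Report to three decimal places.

Cronbach's α = 0.545

Σσ²ᵢ = 0.62 + 2.46 + 1.72 + 1.66 + 0.98 + 0.92 = 8.36
Σ_{i<j} σ_ij = 3.48
σ²_total = 8.36 + 2 × 3.48 = 15.32
α = (k/(k−1))·(1 − Σσ²ᵢ/σ²_total) = (6/5)·(1 − 8.36/15.32) = 0.545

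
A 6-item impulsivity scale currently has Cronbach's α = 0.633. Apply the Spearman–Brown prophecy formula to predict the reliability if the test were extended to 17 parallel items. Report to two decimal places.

predicted reliability = 0.83

Length factor m = 17/6 = 2.8333
α' = m·α / (1 + (m−1)·α)
   = 17/6 × 0.633 / (1 + (17/6 − 1) × 0.633)
   = 1.7935 / 2.1605 = 0.83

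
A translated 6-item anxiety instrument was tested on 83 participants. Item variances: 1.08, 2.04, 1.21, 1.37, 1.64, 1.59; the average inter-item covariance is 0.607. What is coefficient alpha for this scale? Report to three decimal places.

α = 0.805

ΣVar(i) = 1.08 + 2.04 + 1.21 + 1.37 + 1.64 + 1.59 = 8.93
Sum of the 15 distinct covariances = 15 × 0.607 = 9.105
total variance = ΣVar(i) + 2·Σcov = 8.93 + 2 × 9.105 = 27.140
α = (6/5)·(1 − 8.93/27.140) = 0.805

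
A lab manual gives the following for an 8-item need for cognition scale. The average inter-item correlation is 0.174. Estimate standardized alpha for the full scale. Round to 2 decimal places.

standardized alpha = 0.63

Standardized α = k·r̄ / (1 + (k−1)·r̄) = 8 × 0.174 / (1 + 7 × 0.174)
  = 1.3920 / 2.2180 = 0.63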